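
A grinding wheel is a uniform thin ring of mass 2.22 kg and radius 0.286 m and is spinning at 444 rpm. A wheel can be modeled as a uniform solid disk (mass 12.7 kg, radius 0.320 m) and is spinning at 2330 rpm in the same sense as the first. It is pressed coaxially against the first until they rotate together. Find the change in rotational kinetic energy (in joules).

The coupling torques are internal; angular momentum about the shared axis is conserved.
Moments of inertia: I_A = (2.22)(0.286)² = 0.1816 kg·m²; I_B = ½(12.7)(0.320)² = 0.6502 kg·m².
Taking A's sense as positive: L = (0.1816)(444) + (0.6502)(2330) = 1596 kg·m²·rpm.
Combined I = 0.1816 + 0.6502 = 0.8318 kg·m².
ω_f = L / I = 1596 / 0.8318 = 1918 rpm.
KE_i = ½ΣIω² = 19550 J; KE_f = ½(0.8318)(200.9)² = 16780 J.

ΔKE ≈ -2770 J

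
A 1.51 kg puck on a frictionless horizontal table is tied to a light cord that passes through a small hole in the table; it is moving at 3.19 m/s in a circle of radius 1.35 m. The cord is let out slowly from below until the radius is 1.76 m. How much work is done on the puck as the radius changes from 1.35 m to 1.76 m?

W ≈ -3.16 J

The only horizontal force on the mass is along the cord (radial), so it exerts no torque about the hole and angular momentum m v r is conserved.
v₂ = v₁ r₁ / r₂ = (3.19)(1.35) / (1.76) = 2.447 m/s.
W = ΔKE = ½m(v₂² − v₁²) = -3.163 J.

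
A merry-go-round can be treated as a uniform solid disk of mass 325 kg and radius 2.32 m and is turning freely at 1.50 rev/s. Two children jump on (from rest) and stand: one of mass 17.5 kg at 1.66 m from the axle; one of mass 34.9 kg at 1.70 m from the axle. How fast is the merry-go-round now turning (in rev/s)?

ω_f ≈ 1.28 rev/s

The added mass arrives with no angular momentum about the axle, and any external torque about the axle is negligible, so the system's angular momentum is conserved.
I_p = ½(325)(2.32)² = 874.6 kg·m².
Added inertia Σmr² = (17.5)(1.66)² + (34.9)(1.70)² = 149.1 kg·m²; I_f = 874.6 + 149.1 = 1024 kg·m².
ω_f = I_p ω_i / I_f = (874.6)(1.50) / 1024 = 1.282 rev/s.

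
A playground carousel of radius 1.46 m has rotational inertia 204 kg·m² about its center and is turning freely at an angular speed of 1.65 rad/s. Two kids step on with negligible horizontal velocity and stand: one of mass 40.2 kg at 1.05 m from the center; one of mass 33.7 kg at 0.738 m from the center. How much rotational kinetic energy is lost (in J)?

energy lost ≈ 65.3 J

The added mass arrives with no angular momentum about the center, and any external torque about the center is negligible, so the system's angular momentum is conserved.
Added inertia Σmr² = (40.2)(1.05)² + (33.7)(0.738)² = 62.68 kg·m²; I_f = 204.0 + 62.68 = 266.7 kg·m².
ω_f = I_p ω_i / I_f = (204.0)(1.65) / 266.7 = 1.262 rad/s.
KE_i = ½(204.0)(1.650 rad/s)² = 277.7 J; KE_f = ½(266.7)(1.262)² = 212.4 J.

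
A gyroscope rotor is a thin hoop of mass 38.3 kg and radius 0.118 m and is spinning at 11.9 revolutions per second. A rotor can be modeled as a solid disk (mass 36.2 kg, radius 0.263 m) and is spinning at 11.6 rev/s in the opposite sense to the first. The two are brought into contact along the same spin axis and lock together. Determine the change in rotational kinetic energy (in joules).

ΔKE ≈ -4080 J

No external torque acts about the common axis, so total angular momentum is conserved.
Moments of inertia: I_A = (38.3)(0.118)² = 0.5333 kg·m²; I_B = ½(36.2)(0.263)² = 1.252 kg·m².
Taking A's sense as positive: L = (0.5333)(11.9) − (1.252)(11.6) = -8.177 kg·m²·rev/s.
Combined I = 0.5333 + 1.252 = 1.785 kg·m².
ω_f = L / I = -8.177 / 1.785 = -4.580 rev/s.
KE_i = ½ΣIω² = 4816 J; KE_f = ½(1.785)(28.78)² = 739.2 J.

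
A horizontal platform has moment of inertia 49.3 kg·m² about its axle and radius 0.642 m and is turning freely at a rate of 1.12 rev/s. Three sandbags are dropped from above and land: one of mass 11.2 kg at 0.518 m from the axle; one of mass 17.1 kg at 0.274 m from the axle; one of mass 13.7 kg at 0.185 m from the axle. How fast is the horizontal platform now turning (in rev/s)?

ω_f ≈ 1.02 rev/s

No external torque acts about the axle; L_before = L_after.
Added inertia Σmr² = (11.2)(0.518)² + (17.1)(0.274)² + (13.7)(0.185)² = 4.758 kg·m²; I_f = 49.30 + 4.758 = 54.06 kg·m².
ω_f = I_p ω_i / I_f = (49.30)(1.12) / 54.06 = 1.021 rev/s.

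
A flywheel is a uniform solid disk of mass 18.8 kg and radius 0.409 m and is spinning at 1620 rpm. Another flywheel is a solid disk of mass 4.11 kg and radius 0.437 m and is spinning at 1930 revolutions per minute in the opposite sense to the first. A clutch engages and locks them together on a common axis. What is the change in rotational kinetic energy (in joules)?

ΔKE ≈ -21700 J

No external torque acts about the common axis, so total angular momentum is conserved.
Moments of inertia: I_A = ½(18.8)(0.409)² = 1.572 kg·m²; I_B = ½(4.11)(0.437)² = 0.3924 kg·m².
Taking A's sense as positive: L = (1.572)(1620) − (0.3924)(1930) = 1790 kg·m²·rpm.
Combined I = 1.572 + 0.3924 = 1.965 kg·m².
ω_f = L / I = 1790 / 1.965 = 911.0 rpm.
KE_i = ½ΣIω² = 30640 J; KE_f = ½(1.965)(95.40)² = 8941 J.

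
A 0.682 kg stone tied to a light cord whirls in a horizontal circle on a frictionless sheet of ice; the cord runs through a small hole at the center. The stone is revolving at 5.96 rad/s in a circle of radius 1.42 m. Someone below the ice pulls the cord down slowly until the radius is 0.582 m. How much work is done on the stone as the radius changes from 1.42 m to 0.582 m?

W ≈ 121 J

The constraining force is radial, so m r² ω about the center is conserved.
ω₂ = ω₁ (r₁/r₂)² = (5.96)(1.42/0.582)² = 35.48 rad/s.
W = ΔKE = ½m(v₂² − v₁²) = 121.0 J.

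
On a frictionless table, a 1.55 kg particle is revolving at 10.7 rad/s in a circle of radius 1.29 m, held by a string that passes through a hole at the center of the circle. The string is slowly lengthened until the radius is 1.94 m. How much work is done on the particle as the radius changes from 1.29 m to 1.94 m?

W ≈ -82.4 J

No torque about the axis ⇒ m r₁² ω₁ = m r₂² ω₂.
ω₂ = ω₁ (r₁/r₂)² = (10.7)(1.29/1.94)² = 4.731 rad/s.
W = ΔKE = ½m(v₂² − v₁²) = -82.37 J.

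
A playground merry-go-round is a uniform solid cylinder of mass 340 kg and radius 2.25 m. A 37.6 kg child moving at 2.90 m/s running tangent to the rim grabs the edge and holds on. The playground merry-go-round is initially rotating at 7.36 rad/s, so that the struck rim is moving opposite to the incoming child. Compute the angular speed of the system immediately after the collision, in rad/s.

About the axle the impulsive forces during the collision are internal, so angular momentum about that axis is conserved.
I_p = ½(340)(2.25)² = 860.6 kg·m². Taking the sense of the child's angular momentum as positive, L_{child} = m v R = (37.6)(2.90)(2.25) = 245.3 kg·m²/s.
L_i = −I_p ω_p + m v R = −(860.6)(7.36) + 245.3 = -6089 kg·m²/s.
After sticking, I_f = I_p + m R² = 860.6 + (37.6)(2.25)² = 1051 kg·m².
ω_f = L_i / I_f = -6089 / 1051 = -5.794 rad/s.

|ω_f| ≈ 5.79 rad/s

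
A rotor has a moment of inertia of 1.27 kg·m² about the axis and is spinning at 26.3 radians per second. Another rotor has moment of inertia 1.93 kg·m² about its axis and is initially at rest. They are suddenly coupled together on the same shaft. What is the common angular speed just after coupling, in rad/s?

The coupling torques are internal; angular momentum about the shared axis is conserved.
Taking A's sense as positive: L = (1.270)(26.3) = 33.40 kg·m²·rad/s.
Combined I = 1.270 + 1.930 = 3.200 kg·m².
ω_f = L / I = 33.40 / 3.200 = 10.44 rad/s.

|ω_f| ≈ 10.4 rad/s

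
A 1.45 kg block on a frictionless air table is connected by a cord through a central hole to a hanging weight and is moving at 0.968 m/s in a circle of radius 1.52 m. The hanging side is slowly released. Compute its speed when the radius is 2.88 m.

The only horizontal force on the mass is along the cord (radial), so it exerts no torque about the hole and angular momentum m v r is conserved.
v₂ = v₁ r₁ / r₂ = (0.968)(1.52) / (2.88) = 0.5109 m/s.

v₂ ≈ 0.511 m/s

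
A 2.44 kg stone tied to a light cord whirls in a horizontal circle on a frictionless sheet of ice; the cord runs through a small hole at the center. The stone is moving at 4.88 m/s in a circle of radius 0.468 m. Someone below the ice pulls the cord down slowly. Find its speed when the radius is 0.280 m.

The only horizontal force on the mass is along the cord (radial), so it exerts no torque about the hole and angular momentum m v r is conserved.
v₂ = v₁ r₁ / r₂ = (4.88)(0.468) / (0.280) = 8.157 m/s.

v₂ ≈ 8.16 m/s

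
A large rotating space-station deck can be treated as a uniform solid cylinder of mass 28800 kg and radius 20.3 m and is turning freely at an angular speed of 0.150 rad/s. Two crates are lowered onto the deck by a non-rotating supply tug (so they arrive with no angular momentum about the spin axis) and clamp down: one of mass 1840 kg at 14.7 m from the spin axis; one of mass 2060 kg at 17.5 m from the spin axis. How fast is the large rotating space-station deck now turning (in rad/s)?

No external torque acts about the spin axis; L_before = L_after.
I_p = ½(28800)(20.3)² = 5.934e+06 kg·m².
Added inertia Σmr² = (1840)(14.7)² + (2060)(17.5)² = 1.028e+06 kg·m²; I_f = 5.934e+06 + 1.028e+06 = 6.963e+06 kg·m².
ω_f = I_p ω_i / I_f = (5.934e+06)(0.150) / 6.963e+06 = 0.1278 rad/s.

ω_f ≈ 0.128 rad/s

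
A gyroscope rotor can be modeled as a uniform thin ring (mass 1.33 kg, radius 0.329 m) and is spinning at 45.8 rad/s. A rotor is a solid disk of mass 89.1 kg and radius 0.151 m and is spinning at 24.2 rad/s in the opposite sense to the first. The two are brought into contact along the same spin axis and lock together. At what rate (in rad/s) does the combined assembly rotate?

No external torque acts about the common axis, so total angular momentum is conserved.
Moments of inertia: I_A = (1.33)(0.329)² = 0.1440 kg·m²; I_B = ½(89.1)(0.151)² = 1.016 kg·m².
Taking A's sense as positive: L = (0.1440)(45.8) − (1.016)(24.2) = -17.99 kg·m²·rad/s.
Combined I = 0.1440 + 1.016 = 1.160 kg·m².
ω_f = L / I = -17.99 / 1.160 = -15.51 rad/s.

|ω_f| ≈ 15.5 rad/s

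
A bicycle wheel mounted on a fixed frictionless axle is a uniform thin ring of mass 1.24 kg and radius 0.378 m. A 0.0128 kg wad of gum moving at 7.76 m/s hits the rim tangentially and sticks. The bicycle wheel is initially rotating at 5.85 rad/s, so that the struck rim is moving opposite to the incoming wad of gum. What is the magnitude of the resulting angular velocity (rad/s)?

|ω_f| ≈ 5.58 rad/s

The axle reaction passes through the axle and exerts no torque about it; angular momentum about the axle is conserved through the impact.
I_p = (1.24)(0.378)² = 0.1772 kg·m². Taking the sense of the wad of gum's angular momentum as positive, L_{wad} = m v R = (0.0128)(7.76)(0.378) = 0.03755 kg·m²/s.
L_i = −I_p ω_p + m v R = −(0.1772)(5.85) + 0.03755 = -0.9989 kg·m²/s.
After sticking, I_f = I_p + m R² = 0.1772 + (0.0128)(0.378)² = 0.1790 kg·m².
ω_f = L_i / I_f = -0.9989 / 0.1790 = -5.580 rad/s.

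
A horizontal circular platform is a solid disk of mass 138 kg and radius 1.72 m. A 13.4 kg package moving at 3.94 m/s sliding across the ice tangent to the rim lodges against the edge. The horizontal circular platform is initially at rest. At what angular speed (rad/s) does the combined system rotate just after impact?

The axle reaction passes through the central axle and exerts no torque about it; angular momentum about the central axle is conserved through the impact.
I_p = ½(138)(1.72)² = 204.1 kg·m². Taking the sense of the package's angular momentum as positive, L_{package} = m v R = (13.4)(3.94)(1.72) = 90.81 kg·m²/s.
L_i = 0 + 90.81 = 90.81 kg·m²/s.
After sticking, I_f = I_p + m R² = 204.1 + (13.4)(1.72)² = 243.8 kg·m².
ω_f = L_i / I_f = 90.81 / 243.8 = 0.3725 rad/s.

|ω_f| ≈ 0.373 rad/s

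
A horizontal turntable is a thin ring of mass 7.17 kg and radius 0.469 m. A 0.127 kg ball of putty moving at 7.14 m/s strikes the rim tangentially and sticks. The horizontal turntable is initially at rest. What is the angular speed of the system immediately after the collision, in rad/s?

|ω_f| ≈ 0.265 rad/s

The axle reaction passes through the axle and exerts no torque about it; angular momentum about the axle is conserved through the impact.
I_p = (7.17)(0.469)² = 1.577 kg·m². Taking the sense of the ball of putty's angular momentum as positive, L_{ball} = m v R = (0.127)(7.14)(0.469) = 0.4253 kg·m²/s.
L_i = 0 + 0.4253 = 0.4253 kg·m²/s.
After sticking, I_f = I_p + m R² = 1.577 + (0.127)(0.469)² = 1.605 kg·m².
ω_f = L_i / I_f = 0.4253 / 1.605 = 0.2650 rad/s.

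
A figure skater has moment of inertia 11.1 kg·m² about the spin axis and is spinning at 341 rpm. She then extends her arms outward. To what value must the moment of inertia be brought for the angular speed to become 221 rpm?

I₂ ≈ 17.1 kg·m²

No external torque acts about the spin axis, so angular momentum is conserved.
I₂ = I₁ω₁ / ω₂ = (11.1)(341) / (221) = 17.13 kg·m².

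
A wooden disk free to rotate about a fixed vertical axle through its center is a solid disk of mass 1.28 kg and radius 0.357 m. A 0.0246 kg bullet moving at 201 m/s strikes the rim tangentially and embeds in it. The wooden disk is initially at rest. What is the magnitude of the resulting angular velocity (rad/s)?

The axle reaction passes through the axle and exerts no torque about it; angular momentum about the axle is conserved through the impact.
I_p = ½(1.28)(0.357)² = 0.08157 kg·m². Taking the sense of the bullet's angular momentum as positive, L_{bullet} = m v R = (0.0246)(201)(0.357) = 1.765 kg·m²/s.
L_i = 0 + 1.765 = 1.765 kg·m²/s.
After sticking, I_f = I_p + m R² = 0.08157 + (0.0246)(0.357)² = 0.08470 kg·m².
ω_f = L_i / I_f = 1.765 / 0.08470 = 20.84 rad/s.

|ω_f| ≈ 20.8 rad/s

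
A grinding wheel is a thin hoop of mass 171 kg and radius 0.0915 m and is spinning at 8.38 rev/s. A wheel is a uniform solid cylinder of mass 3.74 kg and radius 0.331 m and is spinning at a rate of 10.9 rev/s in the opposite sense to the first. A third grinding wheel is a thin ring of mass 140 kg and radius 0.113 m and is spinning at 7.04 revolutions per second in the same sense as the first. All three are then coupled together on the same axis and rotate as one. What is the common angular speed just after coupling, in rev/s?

No external torque acts about the common axis, so total angular momentum is conserved.
Moments of inertia: I_A = (171)(0.0915)² = 1.432 kg·m²; I_B = ½(3.74)(0.331)² = 0.2049 kg·m²; I_C = (140)(0.113)² = 1.788 kg·m².
Taking A's sense as positive: L = (1.432)(8.38) − (0.2049)(10.9) + (1.788)(7.04) = 22.35 kg·m²·rev/s.
Combined I = 1.432 + 0.2049 + 1.788 = 3.424 kg·m².
ω_f = L / I = 22.35 / 3.424 = 6.527 rev/s.

|ω_f| ≈ 6.53 rev/s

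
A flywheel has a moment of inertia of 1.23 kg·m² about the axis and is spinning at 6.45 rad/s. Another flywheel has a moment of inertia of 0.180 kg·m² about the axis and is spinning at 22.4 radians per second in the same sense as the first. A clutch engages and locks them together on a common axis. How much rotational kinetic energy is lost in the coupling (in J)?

The coupling torques are internal; angular momentum about the shared axis is conserved.
Taking A's sense as positive: L = (1.230)(6.45) + (0.1800)(22.4) = 11.97 kg·m²·rad/s.
Combined I = 1.230 + 0.1800 = 1.410 kg·m².
ω_f = L / I = 11.97 / 1.410 = 8.486 rad/s.
KE_i = ½ΣIω² = 70.74 J; KE_f = ½(1.410)(8.486)² = 50.77 J.

ΔKE lost ≈ 20.0 J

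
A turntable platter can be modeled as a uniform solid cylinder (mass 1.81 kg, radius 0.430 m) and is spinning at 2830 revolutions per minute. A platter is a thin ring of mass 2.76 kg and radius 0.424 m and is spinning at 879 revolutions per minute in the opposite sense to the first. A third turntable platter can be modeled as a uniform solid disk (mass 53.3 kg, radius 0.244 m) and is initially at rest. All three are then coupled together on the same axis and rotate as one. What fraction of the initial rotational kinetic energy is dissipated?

fraction ≈ 1.00

No external torque acts about the common axis, so total angular momentum is conserved.
Moments of inertia: I_A = ½(1.81)(0.430)² = 0.1673 kg·m²; I_B = (2.76)(0.424)² = 0.4962 kg·m²; I_C = ½(53.3)(0.244)² = 1.587 kg·m².
Taking A's sense as positive: L = (0.1673)(2830) − (0.4962)(879) = 37.41 kg·m²·rpm.
Combined I = 0.1673 + 0.4962 + 1.587 = 2.250 kg·m².
ω_f = L / I = 37.41 / 2.250 = 16.63 rpm.
KE_i = ½ΣIω² = 9450 J; KE_f = ½(2.250)(1.741)² = 3.411 J.
Fraction dissipated = (KE_i − KE_f)/KE_i = 0.9996.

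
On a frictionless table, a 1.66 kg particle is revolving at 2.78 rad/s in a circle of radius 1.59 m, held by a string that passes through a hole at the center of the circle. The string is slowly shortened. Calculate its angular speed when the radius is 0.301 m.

The constraining force is radial, so m r² ω about the center is conserved.
ω₂ = ω₁ (r₁/r₂)² = (2.78)(1.59/0.301)² = 77.57 rad/s.

ω₂ ≈ 77.6 rad/s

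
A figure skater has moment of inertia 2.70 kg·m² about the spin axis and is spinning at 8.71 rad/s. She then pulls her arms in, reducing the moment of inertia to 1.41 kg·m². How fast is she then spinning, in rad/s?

ω₂ ≈ 16.7 rad/s

No external torque acts about the spin axis, so angular momentum is conserved.
ω₂ = I₁ω₁ / I₂ = (2.700)(8.71 rad/s) / (1.410) = 16.68 rad/s.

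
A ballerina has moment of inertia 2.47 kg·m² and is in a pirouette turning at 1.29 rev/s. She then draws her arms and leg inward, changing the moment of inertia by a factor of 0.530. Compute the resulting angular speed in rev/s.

ω₂ ≈ 2.43 rev/s

No external torque acts about the spin axis, so angular momentum is conserved.
I₂ = 0.530 × 2.47 = 1.309 kg·m².
ω₂ = I₁ω₁ / I₂ = (2.470)(1.29 rev/s) / (1.309) = 2.434 rev/s.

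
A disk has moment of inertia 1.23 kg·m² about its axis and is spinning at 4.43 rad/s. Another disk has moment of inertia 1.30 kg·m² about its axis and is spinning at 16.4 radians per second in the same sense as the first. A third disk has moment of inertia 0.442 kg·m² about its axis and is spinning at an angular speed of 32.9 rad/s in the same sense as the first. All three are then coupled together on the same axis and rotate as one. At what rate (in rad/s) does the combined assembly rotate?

|ω_f| ≈ 13.9 rad/s

No external torque acts about the common axis, so total angular momentum is conserved.
Taking A's sense as positive: L = (1.230)(4.43) + (1.300)(16.4) + (0.4420)(32.9) = 41.31 kg·m²·rad/s.
Combined I = 1.230 + 1.300 + 0.4420 = 2.972 kg·m².
ω_f = L / I = 41.31 / 2.972 = 13.90 rad/s.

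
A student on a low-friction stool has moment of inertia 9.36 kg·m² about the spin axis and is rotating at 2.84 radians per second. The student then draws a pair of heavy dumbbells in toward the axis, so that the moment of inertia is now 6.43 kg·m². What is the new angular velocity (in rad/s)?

Angular momentum about the spin axis is conserved since the torque about it is zero.
ω₂ = I₁ω₁ / I₂ = (9.360)(2.84 rad/s) / (6.430) = 4.134 rad/s.

ω₂ ≈ 4.13 rad/s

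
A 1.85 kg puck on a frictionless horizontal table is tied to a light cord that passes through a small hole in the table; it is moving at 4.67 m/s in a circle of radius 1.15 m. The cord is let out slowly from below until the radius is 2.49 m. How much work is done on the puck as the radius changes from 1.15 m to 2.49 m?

W ≈ -15.9 J

Central (radial) force ⇒ zero torque about the center ⇒ m v r is constant.
v₂ = v₁ r₁ / r₂ = (4.67)(1.15) / (2.49) = 2.157 m/s.
W = ΔKE = ½m(v₂² − v₁²) = -15.87 J.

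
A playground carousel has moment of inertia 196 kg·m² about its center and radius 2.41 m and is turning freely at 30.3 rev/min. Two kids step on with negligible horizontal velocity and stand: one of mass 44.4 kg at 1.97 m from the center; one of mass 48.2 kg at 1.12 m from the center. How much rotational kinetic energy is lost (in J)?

The added mass arrives with no angular momentum about the center, and any external torque about the center is negligible, so the system's angular momentum is conserved.
Added inertia Σmr² = (44.4)(1.97)² + (48.2)(1.12)² = 232.8 kg·m²; I_f = 196.0 + 232.8 = 428.8 kg·m².
ω_f = I_p ω_i / I_f = (196.0)(30.3) / 428.8 = 13.85 rpm.
KE_i = ½(196.0)(3.173 rad/s)² = 986.7 J; KE_f = ½(428.8)(1.450)² = 451.0 J.

energy lost ≈ 536 J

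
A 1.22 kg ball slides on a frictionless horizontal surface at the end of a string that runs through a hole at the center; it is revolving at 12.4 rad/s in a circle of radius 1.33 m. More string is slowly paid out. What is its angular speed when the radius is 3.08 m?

The constraining force is radial, so m r² ω about the center is conserved.
ω₂ = ω₁ (r₁/r₂)² = (12.4)(1.33/3.08)² = 2.312 rad/s.

ω₂ ≈ 2.31 rad/s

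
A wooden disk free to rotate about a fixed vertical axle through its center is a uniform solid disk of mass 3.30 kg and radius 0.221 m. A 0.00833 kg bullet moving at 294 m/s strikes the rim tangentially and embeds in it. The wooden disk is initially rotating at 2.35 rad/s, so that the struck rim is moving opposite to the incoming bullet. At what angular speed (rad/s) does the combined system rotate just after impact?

|ω_f| ≈ 4.34 rad/s

About the axle the impulsive forces during the collision are internal, so angular momentum about that axis is conserved.
I_p = ½(3.30)(0.221)² = 0.08059 kg·m². Taking the sense of the bullet's angular momentum as positive, L_{bullet} = m v R = (0.00833)(294)(0.221) = 0.5412 kg·m²/s.
L_i = −I_p ω_p + m v R = −(0.08059)(2.35) + 0.5412 = 0.3519 kg·m²/s.
After sticking, I_f = I_p + m R² = 0.08059 + (0.00833)(0.221)² = 0.08099 kg·m².
ω_f = L_i / I_f = 0.3519 / 0.08099 = 4.344 rad/s.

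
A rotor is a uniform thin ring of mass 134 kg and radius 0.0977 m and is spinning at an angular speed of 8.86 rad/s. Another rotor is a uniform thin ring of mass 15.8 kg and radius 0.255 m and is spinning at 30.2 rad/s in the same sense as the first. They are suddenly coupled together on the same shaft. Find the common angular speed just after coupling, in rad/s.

No external torque acts about the common axis, so total angular momentum is conserved.
Moments of inertia: I_A = (134)(0.0977)² = 1.279 kg·m²; I_B = (15.8)(0.255)² = 1.027 kg·m².
Taking A's sense as positive: L = (1.279)(8.86) + (1.027)(30.2) = 42.36 kg·m²·rad/s.
Combined I = 1.279 + 1.027 = 2.306 kg·m².
ω_f = L / I = 42.36 / 2.306 = 18.37 rad/s.

|ω_f| ≈ 18.4 rad/s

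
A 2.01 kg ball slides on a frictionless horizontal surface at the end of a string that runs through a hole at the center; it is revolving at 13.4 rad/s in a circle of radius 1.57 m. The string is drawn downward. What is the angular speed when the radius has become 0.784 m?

No torque about the axis ⇒ m r₁² ω₁ = m r₂² ω₂.
ω₂ = ω₁ (r₁/r₂)² = (13.4)(1.57/0.784)² = 53.74 rad/s.

ω₂ ≈ 53.7 rad/s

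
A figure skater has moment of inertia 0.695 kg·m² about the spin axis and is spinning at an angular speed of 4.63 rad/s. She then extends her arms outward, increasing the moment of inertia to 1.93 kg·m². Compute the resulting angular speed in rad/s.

No external torque acts about the spin axis, so angular momentum is conserved.
ω₂ = I₁ω₁ / I₂ = (0.6950)(4.63 rad/s) / (1.930) = 1.667 rad/s.

ω₂ ≈ 1.67 rad/s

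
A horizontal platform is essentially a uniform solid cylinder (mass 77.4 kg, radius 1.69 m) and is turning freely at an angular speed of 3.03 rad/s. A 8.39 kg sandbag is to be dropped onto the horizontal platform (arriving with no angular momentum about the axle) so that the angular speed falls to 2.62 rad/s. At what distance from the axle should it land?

No external torque acts about the axle; L_before = L_after.
I_p = ½(77.4)(1.69)² = 110.5 kg·m².
I_p ω_i = (I_p + m r²) ω_f ⇒ m r² = I_p(ω_i/ω_f − 1) = 110.5(3.03/2.62 − 1) = 17.30 kg·m².
r = √(17.30/8.39) = 1.436 m.

r ≈ 1.44 m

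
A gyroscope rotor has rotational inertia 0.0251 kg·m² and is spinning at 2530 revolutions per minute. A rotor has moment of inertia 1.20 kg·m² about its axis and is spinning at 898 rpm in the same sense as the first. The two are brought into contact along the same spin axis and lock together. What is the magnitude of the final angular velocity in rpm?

|ω_f| ≈ 931 rpm

The coupling torques are internal; angular momentum about the shared axis is conserved.
Taking A's sense as positive: L = (0.02510)(2530) + (1.200)(898) = 1141 kg·m²·rpm.
Combined I = 0.02510 + 1.200 = 1.225 kg·m².
ω_f = L / I = 1141 / 1.225 = 931.4 rpm.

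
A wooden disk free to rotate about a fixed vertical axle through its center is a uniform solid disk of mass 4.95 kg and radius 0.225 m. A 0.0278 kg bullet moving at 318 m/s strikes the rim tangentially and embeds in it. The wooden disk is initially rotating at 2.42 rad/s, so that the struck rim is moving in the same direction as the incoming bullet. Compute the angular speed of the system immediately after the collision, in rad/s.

The axle reaction passes through the axle and exerts no torque about it; angular momentum about the axle is conserved through the impact.
I_p = ½(4.95)(0.225)² = 0.1253 kg·m². Taking the sense of the bullet's angular momentum as positive, L_{bullet} = m v R = (0.0278)(318)(0.225) = 1.989 kg·m²/s.
L_i = +I_p ω_p + m v R = +(0.1253)(2.42) + 1.989 = 2.292 kg·m²/s.
After sticking, I_f = I_p + m R² = 0.1253 + (0.0278)(0.225)² = 0.1267 kg·m².
ω_f = L_i / I_f = 2.292 / 0.1267 = 18.09 rad/s.

|ω_f| ≈ 18.1 rad/s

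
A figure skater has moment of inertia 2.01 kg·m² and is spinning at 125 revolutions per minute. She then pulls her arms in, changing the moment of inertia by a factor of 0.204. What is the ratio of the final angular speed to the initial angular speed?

ω₂/ω₁ ≈ 4.90

No external torque acts about the spin axis, so angular momentum is conserved.
I₂ = 0.204 × 2.01 = 0.4100 kg·m².
ω₂/ω₁ = I₁/I₂ = 2.010 / 0.4100 = 4.902.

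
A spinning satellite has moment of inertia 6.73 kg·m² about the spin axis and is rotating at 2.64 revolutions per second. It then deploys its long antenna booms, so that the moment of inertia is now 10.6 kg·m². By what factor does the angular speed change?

ω₂/ω₁ ≈ 0.635

With no external torque about the axis, L is conserved: I₁ω₁ = I₂ω₂.
ω₂/ω₁ = I₁/I₂ = 6.730 / 10.60 = 0.6349.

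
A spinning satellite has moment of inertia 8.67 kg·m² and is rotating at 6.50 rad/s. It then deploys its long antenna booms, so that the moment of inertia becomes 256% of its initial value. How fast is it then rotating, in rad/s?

With no external torque about the axis, L is conserved: I₁ω₁ = I₂ω₂.
I₂ = 2.56 × 8.67 = 22.20 kg·m².
ω₂ = I₁ω₁ / I₂ = (8.670)(6.50 rad/s) / (22.20) = 2.539 rad/s.

ω₂ ≈ 2.54 rad/s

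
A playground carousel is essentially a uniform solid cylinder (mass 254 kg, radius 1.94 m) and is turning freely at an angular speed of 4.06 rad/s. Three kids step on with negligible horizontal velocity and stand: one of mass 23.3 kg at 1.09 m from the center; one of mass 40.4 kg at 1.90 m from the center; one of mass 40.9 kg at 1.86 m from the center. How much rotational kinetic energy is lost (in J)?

The added mass arrives with no angular momentum about the center, and any external torque about the center is negligible, so the system's angular momentum is conserved.
I_p = ½(254)(1.94)² = 478.0 kg·m².
Added inertia Σmr² = (23.3)(1.09)² + (40.4)(1.90)² + (40.9)(1.86)² = 315.0 kg·m²; I_f = 478.0 + 315.0 = 793.0 kg·m².
ω_f = I_p ω_i / I_f = (478.0)(4.06) / 793.0 = 2.447 rad/s.
KE_i = ½(478.0)(4.060 rad/s)² = 3939 J; KE_f = ½(793.0)(2.447)² = 2374 J.

energy lost ≈ 1560 J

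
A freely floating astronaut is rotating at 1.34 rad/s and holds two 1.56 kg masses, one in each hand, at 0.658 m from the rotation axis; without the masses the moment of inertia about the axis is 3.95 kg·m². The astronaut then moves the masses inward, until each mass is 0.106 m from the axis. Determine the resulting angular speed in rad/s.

ω₂ ≈ 1.78 rad/s

Angular momentum about the spin axis is conserved since the torque about it is zero.
I₁ = 3.95 + 2(1.56)(0.658)² = 5.301 kg·m²; I₂ = 3.95 + 2(1.56)(0.106)² = 3.985 kg·m².
ω₂ = I₁ω₁ / I₂ = (5.301)(1.34 rad/s) / (3.985) = 1.782 rad/s.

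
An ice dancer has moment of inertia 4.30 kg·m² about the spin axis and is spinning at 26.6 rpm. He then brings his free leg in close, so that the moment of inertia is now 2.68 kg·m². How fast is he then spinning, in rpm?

No external torque acts about the spin axis, so angular momentum is conserved.
ω₂ = I₁ω₁ / I₂ = (4.300)(26.6 rpm) / (2.680) = 42.68 rpm.

ω₂ ≈ 42.7 rpm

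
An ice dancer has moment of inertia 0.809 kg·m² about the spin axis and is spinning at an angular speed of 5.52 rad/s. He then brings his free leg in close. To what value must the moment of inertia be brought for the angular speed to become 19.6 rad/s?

I₂ ≈ 0.228 kg·m²

No external torque acts about the spin axis, so angular momentum is conserved.
I₂ = I₁ω₁ / ω₂ = (0.809)(5.52) / (19.6) = 0.2278 kg·m².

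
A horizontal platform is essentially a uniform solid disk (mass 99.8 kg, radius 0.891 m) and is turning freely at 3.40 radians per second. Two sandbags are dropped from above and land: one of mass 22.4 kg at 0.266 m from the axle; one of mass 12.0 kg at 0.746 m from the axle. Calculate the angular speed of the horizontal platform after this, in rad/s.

The added mass arrives with no angular momentum about the axle, and any external torque about the axle is negligible, so the system's angular momentum is conserved.
I_p = ½(99.8)(0.891)² = 39.61 kg·m².
Added inertia Σmr² = (22.4)(0.266)² + (12.0)(0.746)² = 8.263 kg·m²; I_f = 39.61 + 8.263 = 47.88 kg·m².
ω_f = I_p ω_i / I_f = (39.61)(3.40) / 47.88 = 2.813 rad/s.

ω_f ≈ 2.81 rad/s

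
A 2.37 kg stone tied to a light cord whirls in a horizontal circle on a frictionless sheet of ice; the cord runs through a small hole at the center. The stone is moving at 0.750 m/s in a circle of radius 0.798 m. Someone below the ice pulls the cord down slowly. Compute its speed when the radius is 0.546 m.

The only horizontal force on the mass is along the cord (radial), so it exerts no torque about the hole and angular momentum m v r is conserved.
v₂ = v₁ r₁ / r₂ = (0.750)(0.798) / (0.546) = 1.096 m/s.

v₂ ≈ 1.10 m/s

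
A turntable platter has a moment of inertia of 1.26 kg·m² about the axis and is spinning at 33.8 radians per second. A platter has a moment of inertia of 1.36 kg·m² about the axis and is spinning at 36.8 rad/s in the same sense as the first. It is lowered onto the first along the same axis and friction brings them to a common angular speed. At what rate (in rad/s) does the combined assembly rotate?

|ω_f| ≈ 35.4 rad/s

The coupling torques are internal; angular momentum about the shared axis is conserved.
Taking A's sense as positive: L = (1.260)(33.8) + (1.360)(36.8) = 92.64 kg·m²·rad/s.
Combined I = 1.260 + 1.360 = 2.620 kg·m².
ω_f = L / I = 92.64 / 2.620 = 35.36 rad/s.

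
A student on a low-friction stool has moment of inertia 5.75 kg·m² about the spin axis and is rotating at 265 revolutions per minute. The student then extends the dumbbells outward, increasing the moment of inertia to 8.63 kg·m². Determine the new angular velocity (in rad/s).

Angular momentum about the spin axis is conserved since the torque about it is zero.
ω₂ = I₁ω₁ / I₂ = (5.750)(265 rpm) / (8.630) = 176.6 rpm = 18.49 rad/s.

ω₂ ≈ 18.5 rad/s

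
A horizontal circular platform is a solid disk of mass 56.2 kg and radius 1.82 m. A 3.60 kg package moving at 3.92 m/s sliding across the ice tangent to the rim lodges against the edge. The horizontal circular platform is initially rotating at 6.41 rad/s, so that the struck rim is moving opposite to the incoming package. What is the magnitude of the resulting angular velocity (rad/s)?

|ω_f| ≈ 5.44 rad/s

The axle reaction passes through the central axle and exerts no torque about it; angular momentum about the central axle is conserved through the impact.
I_p = ½(56.2)(1.82)² = 93.08 kg·m². Taking the sense of the package's angular momentum as positive, L_{package} = m v R = (3.60)(3.92)(1.82) = 25.68 kg·m²/s.
L_i = −I_p ω_p + m v R = −(93.08)(6.41) + 25.68 = -570.9 kg·m²/s.
After sticking, I_f = I_p + m R² = 93.08 + (3.60)(1.82)² = 105.0 kg·m².
ω_f = L_i / I_f = -570.9 / 105.0 = -5.437 rad/s.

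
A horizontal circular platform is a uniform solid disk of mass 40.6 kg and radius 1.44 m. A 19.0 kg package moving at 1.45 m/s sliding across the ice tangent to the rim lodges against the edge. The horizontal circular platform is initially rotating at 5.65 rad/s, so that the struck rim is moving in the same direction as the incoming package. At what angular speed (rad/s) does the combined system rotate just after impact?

About the central axle the impulsive forces during the collision are internal, so angular momentum about that axis is conserved.
I_p = ½(40.6)(1.44)² = 42.09 kg·m². Taking the sense of the package's angular momentum as positive, L_{package} = m v R = (19.0)(1.45)(1.44) = 39.67 kg·m²/s.
L_i = +I_p ω_p + m v R = +(42.09)(5.65) + 39.67 = 277.5 kg·m²/s.
After sticking, I_f = I_p + m R² = 42.09 + (19.0)(1.44)² = 81.49 kg·m².
ω_f = L_i / I_f = 277.5 / 81.49 = 3.405 rad/s.

|ω_f| ≈ 3.41 rad/s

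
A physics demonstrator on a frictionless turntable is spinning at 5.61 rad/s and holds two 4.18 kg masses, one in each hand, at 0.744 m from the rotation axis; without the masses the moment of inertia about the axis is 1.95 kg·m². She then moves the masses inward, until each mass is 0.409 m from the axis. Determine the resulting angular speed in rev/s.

ω₂ ≈ 1.75 rev/s

With no external torque about the axis, L is conserved: I₁ω₁ = I₂ω₂.
I₁ = 1.95 + 2(4.18)(0.744)² = 6.578 kg·m²; I₂ = 1.95 + 2(4.18)(0.409)² = 3.348 kg·m².
ω₂ = I₁ω₁ / I₂ = (6.578)(5.61 rad/s) / (3.348) = 11.02 rad/s = 1.754 rev/s.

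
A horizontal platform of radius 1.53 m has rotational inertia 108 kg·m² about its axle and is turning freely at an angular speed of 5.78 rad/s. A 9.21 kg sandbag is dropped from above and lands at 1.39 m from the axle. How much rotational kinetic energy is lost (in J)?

energy lost ≈ 255 J

No external torque acts about the axle; L_before = L_after.
Added inertia Σmr² = (9.21)(1.39)² = 17.79 kg·m²; I_f = 108.0 + 17.79 = 125.8 kg·m².
ω_f = I_p ω_i / I_f = (108.0)(5.78) / 125.8 = 4.962 rad/s.
KE_i = ½(108.0)(5.780 rad/s)² = 1804 J; KE_f = ½(125.8)(4.962)² = 1549 J.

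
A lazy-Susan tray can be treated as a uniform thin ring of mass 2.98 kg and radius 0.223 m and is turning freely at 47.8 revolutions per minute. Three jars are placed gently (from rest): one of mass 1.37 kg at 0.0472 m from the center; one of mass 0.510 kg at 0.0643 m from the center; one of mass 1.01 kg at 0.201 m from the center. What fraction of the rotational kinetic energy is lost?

No external torque acts about the center; L_before = L_after.
I_p = (2.98)(0.223)² = 0.1482 kg·m².
Added inertia Σmr² = (1.37)(0.0472)² + (0.510)(0.0643)² + (1.01)(0.201)² = 0.04597 kg·m²; I_f = 0.1482 + 0.04597 = 0.1942 kg·m².
ω_f = I_p ω_i / I_f = (0.1482)(47.8) / 0.1942 = 36.48 rpm.
KE_i = ½(0.1482)(5.006 rad/s)² = 1.857 J; KE_f = ½(0.1942)(3.821)² = 1.417 J.
Fraction lost = 0.2367.

fraction ≈ 0.237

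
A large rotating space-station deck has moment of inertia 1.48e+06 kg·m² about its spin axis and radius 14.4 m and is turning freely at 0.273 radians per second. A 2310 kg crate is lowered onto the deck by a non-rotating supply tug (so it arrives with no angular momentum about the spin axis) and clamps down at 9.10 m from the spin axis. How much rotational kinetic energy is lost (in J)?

energy lost ≈ 6310 J

No external torque acts about the spin axis; L_before = L_after.
Added inertia Σmr² = (2310)(9.10)² = 1.913e+05 kg·m²; I_f = 1.480e+06 + 1.913e+05 = 1.671e+06 kg·m².
ω_f = I_p ω_i / I_f = (1.480e+06)(0.273) / 1.671e+06 = 0.2418 rad/s.
KE_i = ½(1.480e+06)(0.2730 rad/s)² = 55150 J; KE_f = ½(1.671e+06)(0.2418)² = 48840 J.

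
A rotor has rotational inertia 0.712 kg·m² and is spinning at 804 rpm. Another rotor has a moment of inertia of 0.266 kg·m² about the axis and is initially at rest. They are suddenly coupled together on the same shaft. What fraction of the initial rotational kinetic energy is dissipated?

No external torque acts about the common axis, so total angular momentum is conserved.
Taking A's sense as positive: L = (0.7120)(804) = 572.4 kg·m²·rpm.
Combined I = 0.7120 + 0.2660 = 0.9780 kg·m².
ω_f = L / I = 572.4 / 0.9780 = 585.3 rpm.
KE_i = ½ΣIω² = 2524 J; KE_f = ½(0.9780)(61.30)² = 1837 J.
Fraction dissipated = (KE_i − KE_f)/KE_i = 0.2720.

fraction ≈ 0.272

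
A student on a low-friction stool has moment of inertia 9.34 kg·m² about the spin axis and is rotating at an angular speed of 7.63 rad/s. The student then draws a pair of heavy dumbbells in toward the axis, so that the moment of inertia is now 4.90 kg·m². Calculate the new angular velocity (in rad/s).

No external torque acts about the spin axis, so angular momentum is conserved.
ω₂ = I₁ω₁ / I₂ = (9.340)(7.63 rad/s) / (4.900) = 14.54 rad/s.

ω₂ ≈ 14.5 rad/s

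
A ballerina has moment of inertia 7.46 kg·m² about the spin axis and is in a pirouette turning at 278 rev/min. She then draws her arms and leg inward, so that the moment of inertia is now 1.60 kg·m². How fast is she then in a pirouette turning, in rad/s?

No external torque acts about the spin axis, so angular momentum is conserved.
ω₂ = I₁ω₁ / I₂ = (7.460)(278 rpm) / (1.600) = 1296 rpm = 135.7 rad/s.

ω₂ ≈ 136 rad/s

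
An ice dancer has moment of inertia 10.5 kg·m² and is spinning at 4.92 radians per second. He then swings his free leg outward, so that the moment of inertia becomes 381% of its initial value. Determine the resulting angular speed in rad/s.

ω₂ ≈ 1.29 rad/s

With no external torque about the axis, L is conserved: I₁ω₁ = I₂ω₂.
I₂ = 3.81 × 10.5 = 40.01 kg·m².
ω₂ = I₁ω₁ / I₂ = (10.50)(4.92 rad/s) / (40.01) = 1.291 rad/s.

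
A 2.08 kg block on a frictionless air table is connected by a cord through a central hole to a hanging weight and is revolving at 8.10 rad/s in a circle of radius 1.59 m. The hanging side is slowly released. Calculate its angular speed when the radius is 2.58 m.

No torque about the axis ⇒ m r₁² ω₁ = m r₂² ω₂.
ω₂ = ω₁ (r₁/r₂)² = (8.10)(1.59/2.58)² = 3.076 rad/s.

ω₂ ≈ 3.08 rad/s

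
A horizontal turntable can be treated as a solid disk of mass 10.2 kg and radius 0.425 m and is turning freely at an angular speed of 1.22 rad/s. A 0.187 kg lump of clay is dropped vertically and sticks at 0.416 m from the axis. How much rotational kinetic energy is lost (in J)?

energy lost ≈ 0.0233 J

The added mass arrives with no angular momentum about the axis, and any external torque about the axis is negligible, so the system's angular momentum is conserved.
I_p = ½(10.2)(0.425)² = 0.9212 kg·m².
Added inertia Σmr² = (0.187)(0.416)² = 0.03236 kg·m²; I_f = 0.9212 + 0.03236 = 0.9535 kg·m².
ω_f = I_p ω_i / I_f = (0.9212)(1.22) / 0.9535 = 1.179 rad/s.
KE_i = ½(0.9212)(1.220 rad/s)² = 0.6855 J; KE_f = ½(0.9535)(1.179)² = 0.6623 J.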